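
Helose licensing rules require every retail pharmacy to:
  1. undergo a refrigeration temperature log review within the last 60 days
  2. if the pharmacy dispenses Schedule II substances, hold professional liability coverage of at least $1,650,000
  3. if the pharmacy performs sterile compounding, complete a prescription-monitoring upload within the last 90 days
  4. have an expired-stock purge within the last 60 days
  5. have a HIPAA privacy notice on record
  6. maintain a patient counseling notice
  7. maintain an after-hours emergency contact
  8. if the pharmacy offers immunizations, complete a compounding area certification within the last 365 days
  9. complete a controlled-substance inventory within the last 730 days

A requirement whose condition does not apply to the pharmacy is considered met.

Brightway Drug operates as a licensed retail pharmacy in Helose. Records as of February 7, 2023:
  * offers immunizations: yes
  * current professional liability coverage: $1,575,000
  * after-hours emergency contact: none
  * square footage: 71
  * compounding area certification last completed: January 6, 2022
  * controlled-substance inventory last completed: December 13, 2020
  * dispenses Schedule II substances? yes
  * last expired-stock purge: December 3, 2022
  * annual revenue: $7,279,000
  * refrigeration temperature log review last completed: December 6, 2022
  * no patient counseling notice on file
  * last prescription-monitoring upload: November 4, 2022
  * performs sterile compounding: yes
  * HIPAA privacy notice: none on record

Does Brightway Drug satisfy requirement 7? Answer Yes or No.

No

7. after-hours emergency contact absent → not met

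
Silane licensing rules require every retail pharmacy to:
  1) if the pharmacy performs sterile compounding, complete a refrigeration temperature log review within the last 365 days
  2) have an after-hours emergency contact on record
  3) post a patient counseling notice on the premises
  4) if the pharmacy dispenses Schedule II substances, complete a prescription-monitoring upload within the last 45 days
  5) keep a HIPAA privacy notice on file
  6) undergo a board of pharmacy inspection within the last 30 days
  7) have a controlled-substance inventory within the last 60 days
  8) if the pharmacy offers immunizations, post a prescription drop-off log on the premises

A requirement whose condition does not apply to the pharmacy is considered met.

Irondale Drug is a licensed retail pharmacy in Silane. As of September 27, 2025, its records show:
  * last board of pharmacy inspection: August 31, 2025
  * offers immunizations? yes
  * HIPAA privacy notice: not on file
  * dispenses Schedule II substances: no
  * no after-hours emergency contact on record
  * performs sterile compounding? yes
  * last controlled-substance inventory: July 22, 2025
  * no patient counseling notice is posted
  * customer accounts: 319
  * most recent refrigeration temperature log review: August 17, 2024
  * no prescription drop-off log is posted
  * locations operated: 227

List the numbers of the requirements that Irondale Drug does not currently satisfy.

1. condition 'performs sterile compounding' holds; refrigeration temperature log review 406 days ago vs limit 365 → not met
2. after-hours emergency contact absent → not met
3. patient counseling notice absent → not met
4. condition 'dispenses Schedule II substances' does not hold → requirement n/a → met
5. HIPAA privacy notice absent → not met
6. board of pharmacy inspection 27 days ago vs limit 30 → met
7. controlled-substance inventory 67 days ago vs limit 60 → not met
8. condition 'offers immunizations' holds; prescription drop-off log absent → not met
Not met: 1, 2, 3, 5, 7, 8

1, 2, 3, 5, 7, 8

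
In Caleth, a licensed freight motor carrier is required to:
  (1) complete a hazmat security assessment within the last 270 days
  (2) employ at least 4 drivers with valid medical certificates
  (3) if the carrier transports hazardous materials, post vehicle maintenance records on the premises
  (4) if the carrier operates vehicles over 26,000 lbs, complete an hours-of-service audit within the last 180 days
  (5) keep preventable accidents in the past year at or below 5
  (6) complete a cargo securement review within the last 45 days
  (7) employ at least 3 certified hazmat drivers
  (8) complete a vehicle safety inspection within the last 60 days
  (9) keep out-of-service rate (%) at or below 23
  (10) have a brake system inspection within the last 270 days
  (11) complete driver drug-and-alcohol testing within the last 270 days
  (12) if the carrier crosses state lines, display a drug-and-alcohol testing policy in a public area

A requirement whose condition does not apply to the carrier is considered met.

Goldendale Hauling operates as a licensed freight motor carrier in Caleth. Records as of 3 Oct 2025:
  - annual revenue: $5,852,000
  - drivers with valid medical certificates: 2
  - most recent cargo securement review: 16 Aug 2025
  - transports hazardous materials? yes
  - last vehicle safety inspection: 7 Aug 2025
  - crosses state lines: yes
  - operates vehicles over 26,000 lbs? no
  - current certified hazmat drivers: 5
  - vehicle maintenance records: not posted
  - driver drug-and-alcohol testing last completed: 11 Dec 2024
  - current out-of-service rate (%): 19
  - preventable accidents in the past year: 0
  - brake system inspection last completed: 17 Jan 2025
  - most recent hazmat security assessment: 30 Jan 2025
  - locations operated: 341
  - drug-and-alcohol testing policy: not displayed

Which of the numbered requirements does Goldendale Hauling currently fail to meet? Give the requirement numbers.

2, 3, 6, 11, 12

1. hazmat security assessment 246 days ago vs limit 270 → met
2. drivers with valid medical certificates 2 < 4 → not met
3. condition 'transports hazardous materials' holds; vehicle maintenance records absent → not met
4. condition 'operates vehicles over 26,000 lbs' does not hold → requirement n/a → met
5. preventable accidents in the past year 0 ≤ 5 → met
6. cargo securement review 48 days ago vs limit 45 → not met
7. certified hazmat drivers 5 ≥ 3 → met
8. vehicle safety inspection 57 days ago vs limit 60 → met
9. out-of-service rate (%) 19 ≤ 23 → met
10. brake system inspection 259 days ago vs limit 270 → met
11. driver drug-and-alcohol testing 296 days ago vs limit 270 → not met
12. condition 'crosses state lines' holds; drug-and-alcohol testing policy absent → not met
Not met: 2, 3, 6, 11, 12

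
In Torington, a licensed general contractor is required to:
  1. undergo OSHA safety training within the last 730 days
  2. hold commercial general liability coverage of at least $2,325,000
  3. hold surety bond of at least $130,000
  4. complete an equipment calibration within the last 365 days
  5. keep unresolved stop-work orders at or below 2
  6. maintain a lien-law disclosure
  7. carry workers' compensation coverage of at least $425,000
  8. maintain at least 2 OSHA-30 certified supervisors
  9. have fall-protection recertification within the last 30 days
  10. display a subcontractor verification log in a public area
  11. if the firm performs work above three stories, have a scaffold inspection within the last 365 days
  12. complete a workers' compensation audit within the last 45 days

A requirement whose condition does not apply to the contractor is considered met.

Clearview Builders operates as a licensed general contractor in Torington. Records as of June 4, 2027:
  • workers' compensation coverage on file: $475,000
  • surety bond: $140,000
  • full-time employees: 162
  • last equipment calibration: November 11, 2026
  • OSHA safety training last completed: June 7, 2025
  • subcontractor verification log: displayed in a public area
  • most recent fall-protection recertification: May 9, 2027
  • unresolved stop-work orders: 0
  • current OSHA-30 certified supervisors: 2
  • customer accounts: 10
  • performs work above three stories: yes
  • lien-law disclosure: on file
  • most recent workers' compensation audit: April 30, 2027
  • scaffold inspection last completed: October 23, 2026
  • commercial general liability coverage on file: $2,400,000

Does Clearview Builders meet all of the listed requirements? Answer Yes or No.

1. OSHA safety training 727 days ago vs limit 730 → met
2. commercial general liability coverage $2,400,000 ≥ $2,325,000 → met
3. surety bond $140,000 ≥ $130,000 → met
4. equipment calibration 205 days ago vs limit 365 → met
5. unresolved stop-work orders 0 ≤ 2 → met
6. lien-law disclosure present → met
7. workers' compensation coverage $475,000 ≥ $425,000 → met
8. OSHA-30 certified supervisors 2 ≥ 2 → met
9. fall-protection recertification 26 days ago vs limit 30 → met
10. subcontractor verification log present → met
11. condition 'performs work above three stories' holds; scaffold inspection 224 days ago vs limit 365 → met
12. workers' compensation audit 35 days ago vs limit 45 → met
All met.

Yes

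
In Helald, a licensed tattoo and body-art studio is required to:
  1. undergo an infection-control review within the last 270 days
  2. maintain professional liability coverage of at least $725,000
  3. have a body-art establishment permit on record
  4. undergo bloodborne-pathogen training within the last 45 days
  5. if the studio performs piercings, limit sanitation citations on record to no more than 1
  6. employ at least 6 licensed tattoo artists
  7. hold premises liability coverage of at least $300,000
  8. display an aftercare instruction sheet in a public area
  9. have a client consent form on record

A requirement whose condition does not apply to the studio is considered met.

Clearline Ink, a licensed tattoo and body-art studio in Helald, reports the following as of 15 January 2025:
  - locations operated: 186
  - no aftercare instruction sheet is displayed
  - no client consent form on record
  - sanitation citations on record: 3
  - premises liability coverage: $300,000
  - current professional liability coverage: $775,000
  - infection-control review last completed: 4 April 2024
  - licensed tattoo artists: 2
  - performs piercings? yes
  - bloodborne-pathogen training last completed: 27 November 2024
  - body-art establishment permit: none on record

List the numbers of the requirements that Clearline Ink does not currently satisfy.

1. infection-control review 286 days ago vs limit 270 → not met
2. professional liability coverage $775,000 ≥ $725,000 → met
3. body-art establishment permit absent → not met
4. bloodborne-pathogen training 49 days ago vs limit 45 → not met
5. condition 'performs piercings' holds; sanitation citations on record 3 > 1 → not met
6. licensed tattoo artists 2 < 6 → not met
7. premises liability coverage $300,000 ≥ $300,000 → met
8. aftercare instruction sheet absent → not met
9. client consent form absent → not met
Not met: 1, 3, 4, 5, 6, 8, 9

1, 3, 4, 5, 6, 8, 9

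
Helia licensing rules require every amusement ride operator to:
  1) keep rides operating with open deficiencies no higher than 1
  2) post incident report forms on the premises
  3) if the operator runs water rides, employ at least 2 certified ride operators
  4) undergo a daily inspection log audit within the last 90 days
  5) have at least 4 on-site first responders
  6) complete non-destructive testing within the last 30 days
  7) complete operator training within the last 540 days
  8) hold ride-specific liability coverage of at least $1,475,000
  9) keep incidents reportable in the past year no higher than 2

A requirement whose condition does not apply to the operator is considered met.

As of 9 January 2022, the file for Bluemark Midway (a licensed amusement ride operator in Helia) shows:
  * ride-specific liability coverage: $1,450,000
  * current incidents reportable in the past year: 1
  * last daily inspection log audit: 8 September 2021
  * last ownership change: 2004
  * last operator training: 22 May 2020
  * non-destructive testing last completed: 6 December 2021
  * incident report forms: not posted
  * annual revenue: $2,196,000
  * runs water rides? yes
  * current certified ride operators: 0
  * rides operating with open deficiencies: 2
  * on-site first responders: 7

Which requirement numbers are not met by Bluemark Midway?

1. rides operating with open deficiencies 2 > 1 → not met
2. incident report forms absent → not met
3. condition 'runs water rides' holds; certified ride operators 0 < 2 → not met
4. daily inspection log audit 123 days ago vs limit 90 → not met
5. on-site first responders 7 ≥ 4 → met
6. non-destructive testing 34 days ago vs limit 30 → not met
7. operator training 597 days ago vs limit 540 → not met
8. ride-specific liability coverage $1,450,000 < $1,475,000 → not met
9. incidents reportable in the past year 1 ≤ 2 → met
Not met: 1, 2, 3, 4, 6, 7, 8

1, 2, 3, 4, 6, 7, 8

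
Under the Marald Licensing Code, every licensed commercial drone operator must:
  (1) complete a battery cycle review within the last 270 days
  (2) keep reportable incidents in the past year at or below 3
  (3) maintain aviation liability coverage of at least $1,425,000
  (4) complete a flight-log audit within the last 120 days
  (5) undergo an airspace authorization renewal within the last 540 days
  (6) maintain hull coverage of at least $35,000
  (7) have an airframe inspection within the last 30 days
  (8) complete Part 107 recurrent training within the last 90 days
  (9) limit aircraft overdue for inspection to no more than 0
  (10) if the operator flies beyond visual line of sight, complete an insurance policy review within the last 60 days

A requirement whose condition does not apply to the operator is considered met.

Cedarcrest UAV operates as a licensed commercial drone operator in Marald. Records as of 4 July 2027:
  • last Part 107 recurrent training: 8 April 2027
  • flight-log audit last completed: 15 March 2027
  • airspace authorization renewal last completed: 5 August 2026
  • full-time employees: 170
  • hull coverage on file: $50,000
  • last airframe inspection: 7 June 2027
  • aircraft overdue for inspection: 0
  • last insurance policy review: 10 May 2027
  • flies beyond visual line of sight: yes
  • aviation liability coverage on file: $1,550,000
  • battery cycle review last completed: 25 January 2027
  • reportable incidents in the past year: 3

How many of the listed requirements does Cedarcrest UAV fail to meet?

1. battery cycle review 160 days ago vs limit 270 → met
2. reportable incidents in the past year 3 ≤ 3 → met
3. aviation liability coverage $1,550,000 ≥ $1,425,000 → met
4. flight-log audit 111 days ago vs limit 120 → met
5. airspace authorization renewal 333 days ago vs limit 540 → met
6. hull coverage $50,000 ≥ $35,000 → met
7. airframe inspection 27 days ago vs limit 30 → met
8. Part 107 recurrent training 87 days ago vs limit 90 → met
9. aircraft overdue for inspection 0 ≤ 0 → met
10. condition 'flies beyond visual line of sight' holds; insurance policy review 55 days ago vs limit 60 → met
Not met: 0 of 10

0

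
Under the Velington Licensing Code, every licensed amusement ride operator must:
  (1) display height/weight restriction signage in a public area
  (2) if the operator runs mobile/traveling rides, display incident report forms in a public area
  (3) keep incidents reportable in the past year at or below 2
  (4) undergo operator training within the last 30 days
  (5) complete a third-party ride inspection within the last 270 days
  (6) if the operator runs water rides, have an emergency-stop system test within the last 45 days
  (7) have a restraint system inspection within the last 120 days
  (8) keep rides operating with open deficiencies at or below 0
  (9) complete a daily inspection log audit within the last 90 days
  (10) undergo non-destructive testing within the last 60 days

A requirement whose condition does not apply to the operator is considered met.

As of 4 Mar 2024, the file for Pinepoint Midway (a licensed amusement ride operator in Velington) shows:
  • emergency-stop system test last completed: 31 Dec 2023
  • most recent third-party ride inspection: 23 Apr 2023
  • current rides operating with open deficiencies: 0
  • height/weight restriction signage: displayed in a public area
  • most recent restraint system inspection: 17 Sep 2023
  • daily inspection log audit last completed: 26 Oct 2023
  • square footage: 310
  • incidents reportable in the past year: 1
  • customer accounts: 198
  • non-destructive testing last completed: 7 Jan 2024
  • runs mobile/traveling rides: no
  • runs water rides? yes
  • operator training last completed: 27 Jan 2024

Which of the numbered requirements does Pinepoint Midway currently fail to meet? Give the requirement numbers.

4, 5, 6, 7, 9

1. height/weight restriction signage present → met
2. condition 'runs mobile/traveling rides' does not hold → requirement n/a → met
3. incidents reportable in the past year 1 ≤ 2 → met
4. operator training 37 days ago vs limit 30 → not met
5. third-party ride inspection 316 days ago vs limit 270 → not met
6. condition 'runs water rides' holds; emergency-stop system test 64 days ago vs limit 45 → not met
7. restraint system inspection 169 days ago vs limit 120 → not met
8. rides operating with open deficiencies 0 ≤ 0 → met
9. daily inspection log audit 130 days ago vs limit 90 → not met
10. non-destructive testing 57 days ago vs limit 60 → met
Not met: 4, 5, 6, 7, 9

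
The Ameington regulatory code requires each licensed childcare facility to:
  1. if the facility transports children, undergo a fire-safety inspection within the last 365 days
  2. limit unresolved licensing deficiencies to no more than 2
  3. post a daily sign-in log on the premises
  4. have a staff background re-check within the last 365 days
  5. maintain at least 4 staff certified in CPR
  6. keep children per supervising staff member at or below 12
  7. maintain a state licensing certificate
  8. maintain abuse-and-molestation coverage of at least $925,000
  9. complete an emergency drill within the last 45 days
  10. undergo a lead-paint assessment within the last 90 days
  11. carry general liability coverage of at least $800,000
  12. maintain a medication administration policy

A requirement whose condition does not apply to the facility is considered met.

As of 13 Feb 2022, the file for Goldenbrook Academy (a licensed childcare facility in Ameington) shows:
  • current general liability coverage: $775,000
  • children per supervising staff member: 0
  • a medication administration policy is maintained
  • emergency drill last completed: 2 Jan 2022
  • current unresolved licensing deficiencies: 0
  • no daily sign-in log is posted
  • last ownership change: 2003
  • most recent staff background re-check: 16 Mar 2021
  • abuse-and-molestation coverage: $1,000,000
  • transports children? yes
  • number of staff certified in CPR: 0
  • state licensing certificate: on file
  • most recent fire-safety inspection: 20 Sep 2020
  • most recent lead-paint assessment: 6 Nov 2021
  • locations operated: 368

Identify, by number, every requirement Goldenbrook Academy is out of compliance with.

1, 3, 5, 10, 11

1. condition 'transports children' holds; fire-safety inspection 511 days ago vs limit 365 → not met
2. unresolved licensing deficiencies 0 ≤ 2 → met
3. daily sign-in log absent → not met
4. staff background re-check 334 days ago vs limit 365 → met
5. staff certified in CPR 0 < 4 → not met
6. children per supervising staff member 0 ≤ 12 → met
7. state licensing certificate present → met
8. abuse-and-molestation coverage $1,000,000 ≥ $925,000 → met
9. emergency drill 42 days ago vs limit 45 → met
10. lead-paint assessment 99 days ago vs limit 90 → not met
11. general liability coverage $775,000 < $800,000 → not met
12. medication administration policy present → met
Not met: 1, 3, 5, 10, 11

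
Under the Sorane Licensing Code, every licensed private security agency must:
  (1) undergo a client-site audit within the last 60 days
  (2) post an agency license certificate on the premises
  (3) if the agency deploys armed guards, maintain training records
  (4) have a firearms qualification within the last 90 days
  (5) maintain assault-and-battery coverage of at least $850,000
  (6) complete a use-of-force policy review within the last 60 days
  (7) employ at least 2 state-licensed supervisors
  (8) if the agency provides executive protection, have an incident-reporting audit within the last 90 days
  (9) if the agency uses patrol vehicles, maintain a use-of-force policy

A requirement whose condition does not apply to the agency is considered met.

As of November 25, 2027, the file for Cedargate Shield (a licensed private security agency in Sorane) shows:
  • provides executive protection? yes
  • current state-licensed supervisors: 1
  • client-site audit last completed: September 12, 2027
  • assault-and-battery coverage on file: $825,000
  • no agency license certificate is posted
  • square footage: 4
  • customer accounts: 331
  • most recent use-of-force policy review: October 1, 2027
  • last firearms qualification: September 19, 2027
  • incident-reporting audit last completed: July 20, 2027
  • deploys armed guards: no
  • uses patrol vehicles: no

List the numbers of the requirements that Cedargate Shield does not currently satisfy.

1. client-site audit 74 days ago vs limit 60 → not met
2. agency license certificate absent → not met
3. condition 'deploys armed guards' does not hold → requirement n/a → met
4. firearms qualification 67 days ago vs limit 90 → met
5. assault-and-battery coverage $825,000 < $850,000 → not met
6. use-of-force policy review 55 days ago vs limit 60 → met
7. state-licensed supervisors 1 < 2 → not met
8. condition 'provides executive protection' holds; incident-reporting audit 128 days ago vs limit 90 → not met
9. condition 'uses patrol vehicles' does not hold → requirement n/a → met
Not met: 1, 2, 5, 7, 8

1, 2, 5, 7, 8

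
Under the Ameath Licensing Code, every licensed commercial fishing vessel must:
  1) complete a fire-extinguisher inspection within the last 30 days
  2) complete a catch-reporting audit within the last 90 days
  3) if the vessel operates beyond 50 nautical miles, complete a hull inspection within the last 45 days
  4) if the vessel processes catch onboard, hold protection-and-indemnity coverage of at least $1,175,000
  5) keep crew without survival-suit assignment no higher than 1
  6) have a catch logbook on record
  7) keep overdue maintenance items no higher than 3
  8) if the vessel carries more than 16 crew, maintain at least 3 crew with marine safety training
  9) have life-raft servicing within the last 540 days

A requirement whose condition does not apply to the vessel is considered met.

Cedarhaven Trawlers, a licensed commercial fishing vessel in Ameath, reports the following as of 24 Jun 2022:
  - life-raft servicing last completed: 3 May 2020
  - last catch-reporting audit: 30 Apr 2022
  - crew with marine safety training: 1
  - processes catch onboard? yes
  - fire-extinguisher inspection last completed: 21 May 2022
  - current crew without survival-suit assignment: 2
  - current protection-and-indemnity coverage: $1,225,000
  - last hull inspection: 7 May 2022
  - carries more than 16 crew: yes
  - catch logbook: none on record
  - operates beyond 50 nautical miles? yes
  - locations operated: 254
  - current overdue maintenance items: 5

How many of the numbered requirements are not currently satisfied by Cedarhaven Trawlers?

1. fire-extinguisher inspection 34 days ago vs limit 30 → not met
2. catch-reporting audit 55 days ago vs limit 90 → met
3. condition 'operates beyond 50 nautical miles' holds; hull inspection 48 days ago vs limit 45 → not met
4. condition 'processes catch onboard' holds; protection-and-indemnity coverage $1,225,000 ≥ $1,175,000 → met
5. crew without survival-suit assignment 2 > 1 → not met
6. catch logbook absent → not met
7. overdue maintenance items 5 > 3 → not met
8. condition 'carries more than 16 crew' holds; crew with marine safety training 1 < 3 → not met
9. life-raft servicing 782 days ago vs limit 540 → not met
Not met: 7 of 9

7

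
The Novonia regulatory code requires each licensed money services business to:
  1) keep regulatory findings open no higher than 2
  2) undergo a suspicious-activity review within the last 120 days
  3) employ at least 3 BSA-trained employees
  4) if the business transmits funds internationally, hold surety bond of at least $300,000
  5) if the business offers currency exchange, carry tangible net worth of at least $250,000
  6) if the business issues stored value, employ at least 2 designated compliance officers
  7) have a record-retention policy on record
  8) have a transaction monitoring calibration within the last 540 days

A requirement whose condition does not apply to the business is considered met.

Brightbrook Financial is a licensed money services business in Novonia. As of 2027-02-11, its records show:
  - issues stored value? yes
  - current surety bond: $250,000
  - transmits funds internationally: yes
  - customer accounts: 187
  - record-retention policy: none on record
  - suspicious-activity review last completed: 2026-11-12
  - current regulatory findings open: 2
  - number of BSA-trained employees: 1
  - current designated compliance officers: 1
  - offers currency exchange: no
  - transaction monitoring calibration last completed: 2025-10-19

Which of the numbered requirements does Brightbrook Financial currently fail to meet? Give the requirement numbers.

3, 4, 6, 7

1. regulatory findings open 2 ≤ 2 → met
2. suspicious-activity review 91 days ago vs limit 120 → met
3. BSA-trained employees 1 < 3 → not met
4. condition 'transmits funds internationally' holds; surety bond $250,000 < $300,000 → not met
5. condition 'offers currency exchange' does not hold → requirement n/a → met
6. condition 'issues stored value' holds; designated compliance officers 1 < 2 → not met
7. record-retention policy absent → not met
8. transaction monitoring calibration 480 days ago vs limit 540 → met
Not met: 3, 4, 6, 7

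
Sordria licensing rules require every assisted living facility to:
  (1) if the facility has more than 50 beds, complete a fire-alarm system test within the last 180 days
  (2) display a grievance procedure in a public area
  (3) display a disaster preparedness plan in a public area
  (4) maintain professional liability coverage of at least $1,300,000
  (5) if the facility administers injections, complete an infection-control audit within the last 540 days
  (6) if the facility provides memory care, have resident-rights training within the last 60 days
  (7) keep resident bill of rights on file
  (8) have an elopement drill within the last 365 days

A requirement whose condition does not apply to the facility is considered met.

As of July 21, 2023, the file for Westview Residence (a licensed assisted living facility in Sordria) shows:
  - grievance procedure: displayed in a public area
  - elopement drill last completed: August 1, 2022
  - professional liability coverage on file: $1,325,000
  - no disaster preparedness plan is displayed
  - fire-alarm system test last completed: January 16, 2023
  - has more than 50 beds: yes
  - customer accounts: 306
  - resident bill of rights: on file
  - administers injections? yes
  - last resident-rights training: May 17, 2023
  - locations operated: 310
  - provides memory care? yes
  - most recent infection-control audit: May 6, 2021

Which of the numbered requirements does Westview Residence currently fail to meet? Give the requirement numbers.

1. condition 'has more than 50 beds' holds; fire-alarm system test 186 days ago vs limit 180 → not met
2. grievance procedure present → met
3. disaster preparedness plan absent → not met
4. professional liability coverage $1,325,000 ≥ $1,300,000 → met
5. condition 'administers injections' holds; infection-control audit 806 days ago vs limit 540 → not met
6. condition 'provides memory care' holds; resident-rights training 65 days ago vs limit 60 → not met
7. resident bill of rights present → met
8. elopement drill 354 days ago vs limit 365 → met
Not met: 1, 3, 5, 6

1, 3, 5, 6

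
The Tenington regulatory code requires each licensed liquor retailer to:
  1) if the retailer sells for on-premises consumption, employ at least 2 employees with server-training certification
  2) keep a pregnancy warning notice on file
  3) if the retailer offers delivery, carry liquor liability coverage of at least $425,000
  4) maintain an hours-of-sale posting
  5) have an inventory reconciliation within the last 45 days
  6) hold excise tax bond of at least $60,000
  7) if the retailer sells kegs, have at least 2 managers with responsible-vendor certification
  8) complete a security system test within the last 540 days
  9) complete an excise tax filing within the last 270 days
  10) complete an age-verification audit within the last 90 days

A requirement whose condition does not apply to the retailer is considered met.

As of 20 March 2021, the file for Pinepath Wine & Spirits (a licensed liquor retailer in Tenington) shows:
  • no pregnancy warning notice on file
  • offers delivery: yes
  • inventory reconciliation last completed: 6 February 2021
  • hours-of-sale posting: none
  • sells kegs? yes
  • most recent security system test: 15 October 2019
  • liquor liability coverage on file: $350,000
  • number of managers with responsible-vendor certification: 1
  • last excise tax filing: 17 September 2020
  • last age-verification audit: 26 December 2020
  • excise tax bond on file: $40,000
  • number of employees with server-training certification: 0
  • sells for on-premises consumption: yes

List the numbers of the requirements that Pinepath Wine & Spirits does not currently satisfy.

1, 2, 3, 4, 6, 7

1. condition 'sells for on-premises consumption' holds; employees with server-training certification 0 < 2 → not met
2. pregnancy warning notice absent → not met
3. condition 'offers delivery' holds; liquor liability coverage $350,000 < $425,000 → not met
4. hours-of-sale posting absent → not met
5. inventory reconciliation 42 days ago vs limit 45 → met
6. excise tax bond $40,000 < $60,000 → not met
7. condition 'sells kegs' holds; managers with responsible-vendor certification 1 < 2 → not met
8. security system test 522 days ago vs limit 540 → met
9. excise tax filing 184 days ago vs limit 270 → met
10. age-verification audit 84 days ago vs limit 90 → met
Not met: 1, 2, 3, 4, 6, 7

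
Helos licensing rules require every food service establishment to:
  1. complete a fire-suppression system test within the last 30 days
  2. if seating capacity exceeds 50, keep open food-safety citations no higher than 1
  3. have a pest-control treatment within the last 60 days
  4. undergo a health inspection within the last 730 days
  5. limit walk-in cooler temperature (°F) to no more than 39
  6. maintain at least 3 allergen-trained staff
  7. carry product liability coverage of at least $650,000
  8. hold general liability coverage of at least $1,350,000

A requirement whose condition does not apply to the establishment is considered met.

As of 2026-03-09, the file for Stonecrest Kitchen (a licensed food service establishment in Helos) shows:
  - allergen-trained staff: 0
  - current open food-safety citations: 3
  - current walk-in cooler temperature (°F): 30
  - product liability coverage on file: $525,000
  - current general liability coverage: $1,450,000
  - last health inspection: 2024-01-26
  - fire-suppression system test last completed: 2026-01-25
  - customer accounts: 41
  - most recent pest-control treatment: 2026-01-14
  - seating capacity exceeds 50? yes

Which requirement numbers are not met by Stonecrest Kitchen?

1, 2, 4, 6, 7

1. fire-suppression system test 43 days ago vs limit 30 → not met
2. condition 'seating capacity exceeds 50' holds; open food-safety citations 3 > 1 → not met
3. pest-control treatment 54 days ago vs limit 60 → met
4. health inspection 773 days ago vs limit 730 → not met
5. walk-in cooler temperature (°F) 30 ≤ 39 → met
6. allergen-trained staff 0 < 3 → not met
7. product liability coverage $525,000 < $650,000 → not met
8. general liability coverage $1,450,000 ≥ $1,350,000 → met
Not met: 1, 2, 4, 6, 7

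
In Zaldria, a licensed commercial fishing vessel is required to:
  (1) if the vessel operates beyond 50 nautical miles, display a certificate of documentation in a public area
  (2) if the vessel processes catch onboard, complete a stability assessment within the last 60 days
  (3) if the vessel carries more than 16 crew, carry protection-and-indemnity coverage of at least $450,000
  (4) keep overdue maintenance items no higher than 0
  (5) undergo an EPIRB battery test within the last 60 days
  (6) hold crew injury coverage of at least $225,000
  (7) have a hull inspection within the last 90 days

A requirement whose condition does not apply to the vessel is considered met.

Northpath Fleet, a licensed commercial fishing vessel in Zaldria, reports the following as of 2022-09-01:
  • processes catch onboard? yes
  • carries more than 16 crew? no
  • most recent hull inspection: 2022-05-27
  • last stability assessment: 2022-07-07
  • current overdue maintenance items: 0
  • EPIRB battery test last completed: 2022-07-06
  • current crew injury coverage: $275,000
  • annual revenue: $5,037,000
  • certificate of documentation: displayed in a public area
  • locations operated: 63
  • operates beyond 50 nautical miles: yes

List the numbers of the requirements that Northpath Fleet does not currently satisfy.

7

1. condition 'operates beyond 50 nautical miles' holds; certificate of documentation present → met
2. condition 'processes catch onboard' holds; stability assessment 56 days ago vs limit 60 → met
3. condition 'carries more than 16 crew' does not hold → requirement n/a → met
4. overdue maintenance items 0 ≤ 0 → met
5. EPIRB battery test 57 days ago vs limit 60 → met
6. crew injury coverage $275,000 ≥ $225,000 → met
7. hull inspection 97 days ago vs limit 90 → not met
Not met: 7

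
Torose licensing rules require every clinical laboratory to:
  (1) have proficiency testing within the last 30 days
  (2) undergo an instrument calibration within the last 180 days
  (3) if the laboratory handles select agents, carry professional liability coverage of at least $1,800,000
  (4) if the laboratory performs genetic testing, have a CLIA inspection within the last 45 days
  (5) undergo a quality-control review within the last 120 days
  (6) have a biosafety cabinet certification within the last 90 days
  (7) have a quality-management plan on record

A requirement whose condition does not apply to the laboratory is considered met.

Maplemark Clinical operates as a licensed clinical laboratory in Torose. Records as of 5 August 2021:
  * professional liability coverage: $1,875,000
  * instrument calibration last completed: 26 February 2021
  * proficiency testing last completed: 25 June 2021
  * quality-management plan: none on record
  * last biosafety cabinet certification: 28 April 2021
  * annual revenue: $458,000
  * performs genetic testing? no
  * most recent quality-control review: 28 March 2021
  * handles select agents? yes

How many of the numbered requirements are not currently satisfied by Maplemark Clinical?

1. proficiency testing 41 days ago vs limit 30 → not met
2. instrument calibration 160 days ago vs limit 180 → met
3. condition 'handles select agents' holds; professional liability coverage $1,875,000 ≥ $1,800,000 → met
4. condition 'performs genetic testing' does not hold → requirement n/a → met
5. quality-control review 130 days ago vs limit 120 → not met
6. biosafety cabinet certification 99 days ago vs limit 90 → not met
7. quality-management plan absent → not met
Not met: 4 of 7

4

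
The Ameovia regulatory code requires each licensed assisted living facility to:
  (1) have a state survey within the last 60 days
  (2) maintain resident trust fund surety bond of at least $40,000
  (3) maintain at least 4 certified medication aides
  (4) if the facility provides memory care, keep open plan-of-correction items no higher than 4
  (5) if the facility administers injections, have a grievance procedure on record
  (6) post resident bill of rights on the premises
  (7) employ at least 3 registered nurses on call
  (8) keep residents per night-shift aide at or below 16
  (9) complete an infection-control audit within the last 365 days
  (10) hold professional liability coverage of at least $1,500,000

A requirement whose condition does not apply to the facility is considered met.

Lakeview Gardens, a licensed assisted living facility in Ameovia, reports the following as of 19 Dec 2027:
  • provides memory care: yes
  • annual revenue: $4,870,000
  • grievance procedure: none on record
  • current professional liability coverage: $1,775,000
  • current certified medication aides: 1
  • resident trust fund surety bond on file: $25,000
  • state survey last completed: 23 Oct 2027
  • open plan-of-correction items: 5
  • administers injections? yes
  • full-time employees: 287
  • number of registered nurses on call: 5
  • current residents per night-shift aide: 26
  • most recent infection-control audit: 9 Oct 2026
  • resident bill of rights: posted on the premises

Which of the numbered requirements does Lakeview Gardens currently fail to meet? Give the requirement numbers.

1. state survey 57 days ago vs limit 60 → met
2. resident trust fund surety bond $25,000 < $40,000 → not met
3. certified medication aides 1 < 4 → not met
4. condition 'provides memory care' holds; open plan-of-correction items 5 > 4 → not met
5. condition 'administers injections' holds; grievance procedure absent → not met
6. resident bill of rights present → met
7. registered nurses on call 5 ≥ 3 → met
8. residents per night-shift aide 26 > 16 → not met
9. infection-control audit 436 days ago vs limit 365 → not met
10. professional liability coverage $1,775,000 ≥ $1,500,000 → met
Not met: 2, 3, 4, 5, 8, 9

2, 3, 4, 5, 8, 9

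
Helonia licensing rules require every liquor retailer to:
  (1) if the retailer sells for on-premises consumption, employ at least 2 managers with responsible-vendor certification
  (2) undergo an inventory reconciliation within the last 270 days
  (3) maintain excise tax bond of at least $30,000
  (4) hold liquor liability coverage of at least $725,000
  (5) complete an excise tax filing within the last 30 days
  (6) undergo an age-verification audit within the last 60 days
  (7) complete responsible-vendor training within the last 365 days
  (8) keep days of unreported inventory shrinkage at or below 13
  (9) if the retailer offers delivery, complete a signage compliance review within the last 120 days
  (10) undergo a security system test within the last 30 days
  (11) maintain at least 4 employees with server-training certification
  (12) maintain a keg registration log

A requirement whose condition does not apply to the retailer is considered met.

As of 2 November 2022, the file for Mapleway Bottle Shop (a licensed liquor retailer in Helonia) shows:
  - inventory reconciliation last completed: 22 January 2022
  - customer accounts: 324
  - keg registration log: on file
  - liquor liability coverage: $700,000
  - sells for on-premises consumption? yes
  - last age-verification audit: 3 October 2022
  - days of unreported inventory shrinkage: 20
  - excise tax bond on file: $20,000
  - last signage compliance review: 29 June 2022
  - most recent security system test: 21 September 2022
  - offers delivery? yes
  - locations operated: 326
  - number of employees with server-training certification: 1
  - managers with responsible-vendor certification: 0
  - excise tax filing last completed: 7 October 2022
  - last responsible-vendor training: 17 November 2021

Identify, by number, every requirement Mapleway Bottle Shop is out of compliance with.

1. condition 'sells for on-premises consumption' holds; managers with responsible-vendor certification 0 < 2 → not met
2. inventory reconciliation 284 days ago vs limit 270 → not met
3. excise tax bond $20,000 < $30,000 → not met
4. liquor liability coverage $700,000 < $725,000 → not met
5. excise tax filing 26 days ago vs limit 30 → met
6. age-verification audit 30 days ago vs limit 60 → met
7. responsible-vendor training 350 days ago vs limit 365 → met
8. days of unreported inventory shrinkage 20 > 13 → not met
9. condition 'offers delivery' holds; signage compliance review 126 days ago vs limit 120 → not met
10. security system test 42 days ago vs limit 30 → not met
11. employees with server-training certification 1 < 4 → not met
12. keg registration log present → met
Not met: 1, 2, 3, 4, 8, 9, 10, 11

1, 2, 3, 4, 8, 9, 10, 11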